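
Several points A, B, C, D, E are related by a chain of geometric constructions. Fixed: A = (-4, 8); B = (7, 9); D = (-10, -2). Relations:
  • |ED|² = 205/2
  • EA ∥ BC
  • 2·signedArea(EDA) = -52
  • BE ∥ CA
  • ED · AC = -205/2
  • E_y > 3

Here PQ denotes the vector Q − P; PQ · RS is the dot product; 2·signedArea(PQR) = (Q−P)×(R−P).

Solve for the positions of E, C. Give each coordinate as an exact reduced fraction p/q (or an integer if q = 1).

1. E_x = -3/2  [line -10·x + 6·y + -36 = 0 ∩ |ED|² = 205/2]
2. E_y = 7/2  [line -10·x + 6·y + -36 = 0 ∩ |ED|² = 205/2]
   → E = (-3/2, 7/2)
3. C_x = 9/2  [BE ∥ CA ∩ EA ∥ BC]
4. C_y = 27/2  [BE ∥ CA ∩ EA ∥ BC]
   → C = (9/2, 27/2)

C = (9/2, 27/2)
E = (-3/2, 7/2)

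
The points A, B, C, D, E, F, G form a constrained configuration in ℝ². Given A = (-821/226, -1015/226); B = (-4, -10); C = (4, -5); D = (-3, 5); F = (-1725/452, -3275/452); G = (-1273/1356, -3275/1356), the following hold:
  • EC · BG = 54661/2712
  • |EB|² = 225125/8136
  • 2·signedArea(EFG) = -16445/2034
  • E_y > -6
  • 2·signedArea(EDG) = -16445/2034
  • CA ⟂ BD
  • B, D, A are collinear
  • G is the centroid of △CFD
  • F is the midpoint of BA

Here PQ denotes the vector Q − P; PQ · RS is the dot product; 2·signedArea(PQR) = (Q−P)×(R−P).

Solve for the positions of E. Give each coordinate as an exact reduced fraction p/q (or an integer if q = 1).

E = (-1559/1356, -7565/1356)

1. E_x = -1559/1356  [2·signedArea(EFG) = -16445/2034 ∩ 2·signedArea(EDG) = -16445/2034]
2. E_y = -7565/1356  [2·signedArea(EFG) = -16445/2034 ∩ 2·signedArea(EDG) = -16445/2034]
   → E = (-1559/1356, -7565/1356)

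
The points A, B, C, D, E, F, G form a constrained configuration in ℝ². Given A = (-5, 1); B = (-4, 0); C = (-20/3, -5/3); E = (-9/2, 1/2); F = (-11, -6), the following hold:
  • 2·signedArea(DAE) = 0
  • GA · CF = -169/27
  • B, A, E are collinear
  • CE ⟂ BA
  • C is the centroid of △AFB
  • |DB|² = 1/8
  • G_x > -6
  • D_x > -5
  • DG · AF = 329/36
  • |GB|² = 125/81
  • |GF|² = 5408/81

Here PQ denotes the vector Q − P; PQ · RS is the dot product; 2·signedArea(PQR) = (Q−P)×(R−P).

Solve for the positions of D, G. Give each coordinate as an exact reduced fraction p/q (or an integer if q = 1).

1. G_x = -47/9  [line 13/3·x + 13/3·y + 637/27 = 0 ∩ |GF|² = 5408/81]
2. G_y = -2/9  [line 13/3·x + 13/3·y + 637/27 = 0 ∩ |GF|² = 5408/81]
   → G = (-47/9, -2/9)
3. D_x = -17/4  [2·signedArea(DAE) = 0 ∩ DG · AF = 329/36]
4. D_y = 1/4  [2·signedArea(DAE) = 0 ∩ DG · AF = 329/36]
   → D = (-17/4, 1/4)

D = (-17/4, 1/4)
G = (-47/9, -2/9)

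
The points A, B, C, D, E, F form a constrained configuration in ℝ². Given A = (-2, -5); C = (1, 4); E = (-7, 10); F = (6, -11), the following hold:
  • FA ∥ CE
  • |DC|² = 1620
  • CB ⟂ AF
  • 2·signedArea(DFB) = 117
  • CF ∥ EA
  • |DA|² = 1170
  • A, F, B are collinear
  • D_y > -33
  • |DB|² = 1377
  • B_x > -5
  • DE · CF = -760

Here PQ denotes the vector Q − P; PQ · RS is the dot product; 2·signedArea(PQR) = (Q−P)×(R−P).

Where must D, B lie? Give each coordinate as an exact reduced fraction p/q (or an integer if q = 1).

B = (-22/5, -16/5)
D = (19, -32)

1. D_x = 19  [line -5·x + 15·y + 575 = 0 ∩ |DA|² = 1170]
2. D_y = -32  [line -5·x + 15·y + 575 = 0 ∩ |DA|² = 1170]
   → D = (19, -32)
3. B_x = -22/5  [A, F, B are collinear ∩ CB ⟂ AF]
4. B_y = -16/5  [A, F, B are collinear ∩ CB ⟂ AF]
   → B = (-22/5, -16/5)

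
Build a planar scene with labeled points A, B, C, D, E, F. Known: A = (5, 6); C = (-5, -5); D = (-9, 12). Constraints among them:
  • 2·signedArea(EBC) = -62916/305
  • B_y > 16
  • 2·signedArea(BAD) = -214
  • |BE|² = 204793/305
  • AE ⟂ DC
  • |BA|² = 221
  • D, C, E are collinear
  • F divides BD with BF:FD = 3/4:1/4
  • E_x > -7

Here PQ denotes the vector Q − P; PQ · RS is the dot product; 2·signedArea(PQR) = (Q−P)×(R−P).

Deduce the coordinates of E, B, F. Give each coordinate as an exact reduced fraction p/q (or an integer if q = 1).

1. E_x = -2113/305  [D, C, E are collinear ∩ AE ⟂ DC]
2. E_y = 974/305  [D, C, E are collinear ∩ AE ⟂ DC]
   → E = (-2113/305, 974/305)
3. B_x = 15  [2·signedArea(BAD) = -214 ∩ 2·signedArea(EBC) = -62916/305]
4. B_y = 17  [2·signedArea(BAD) = -214 ∩ 2·signedArea(EBC) = -62916/305]
   → B = (15, 17)
5. F_x = -3  [F divides BD with BF:FD = 3/4:1/4]
6. F_y = 53/4  [F divides BD with BF:FD = 3/4:1/4]
   → F = (-3, 53/4)

B = (15, 17)
E = (-2113/305, 974/305)
F = (-3, 53/4)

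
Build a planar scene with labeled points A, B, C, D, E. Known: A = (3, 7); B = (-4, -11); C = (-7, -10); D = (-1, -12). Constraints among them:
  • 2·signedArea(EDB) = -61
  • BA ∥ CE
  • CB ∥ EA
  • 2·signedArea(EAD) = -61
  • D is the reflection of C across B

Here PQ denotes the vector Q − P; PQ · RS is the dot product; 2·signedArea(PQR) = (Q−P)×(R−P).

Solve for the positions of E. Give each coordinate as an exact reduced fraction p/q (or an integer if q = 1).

E = (0, 8)

1. E_x = 0  [CB ∥ EA ∩ BA ∥ CE]
2. E_y = 8  [CB ∥ EA ∩ BA ∥ CE]
   → E = (0, 8)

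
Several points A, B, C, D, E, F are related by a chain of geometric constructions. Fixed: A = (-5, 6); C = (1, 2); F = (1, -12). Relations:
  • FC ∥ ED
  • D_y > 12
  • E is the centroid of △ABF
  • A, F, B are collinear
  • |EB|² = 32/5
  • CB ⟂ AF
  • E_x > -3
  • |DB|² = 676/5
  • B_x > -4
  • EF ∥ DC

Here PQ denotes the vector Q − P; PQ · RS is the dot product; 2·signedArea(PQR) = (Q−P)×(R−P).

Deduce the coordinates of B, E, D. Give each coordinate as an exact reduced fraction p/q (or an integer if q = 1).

B = (-16/5, 3/5)
D = (-12/5, 61/5)
E = (-12/5, -9/5)

1. B_x = -16/5  [A, F, B are collinear ∩ CB ⟂ AF]
2. B_y = 3/5  [A, F, B are collinear ∩ CB ⟂ AF]
   → B = (-16/5, 3/5)
3. E_x = -12/5  [E is the centroid of △ABF]
4. E_y = -9/5  [E is the centroid of △ABF]
   → E = (-12/5, -9/5)
5. D_x = -12/5  [EF ∥ DC ∩ FC ∥ ED]
6. D_y = 61/5  [EF ∥ DC ∩ FC ∥ ED]
   → D = (-12/5, 61/5)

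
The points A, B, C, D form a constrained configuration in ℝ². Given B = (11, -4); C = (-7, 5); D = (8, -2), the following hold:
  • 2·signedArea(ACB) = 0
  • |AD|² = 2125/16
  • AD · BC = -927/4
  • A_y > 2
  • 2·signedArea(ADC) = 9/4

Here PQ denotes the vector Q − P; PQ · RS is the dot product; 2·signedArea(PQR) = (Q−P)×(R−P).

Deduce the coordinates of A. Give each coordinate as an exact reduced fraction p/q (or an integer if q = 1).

A = (-5/2, 11/4)

1. A_x = -5/2  [2·signedArea(ACB) = 0 ∩ 2·signedArea(ADC) = 9/4]
2. A_y = 11/4  [2·signedArea(ACB) = 0 ∩ 2·signedArea(ADC) = 9/4]
   → A = (-5/2, 11/4)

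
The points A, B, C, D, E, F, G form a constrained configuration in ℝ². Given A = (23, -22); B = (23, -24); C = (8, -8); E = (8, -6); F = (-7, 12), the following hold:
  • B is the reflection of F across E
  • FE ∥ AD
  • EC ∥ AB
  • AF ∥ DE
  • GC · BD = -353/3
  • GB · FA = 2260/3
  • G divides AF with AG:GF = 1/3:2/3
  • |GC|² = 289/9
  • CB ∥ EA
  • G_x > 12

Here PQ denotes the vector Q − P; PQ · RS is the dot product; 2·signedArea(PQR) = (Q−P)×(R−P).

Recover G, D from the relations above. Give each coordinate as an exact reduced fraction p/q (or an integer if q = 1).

1. G_x = 13  [G divides AF with AG:GF = 1/3:2/3]
2. G_y = -32/3  [G divides AF with AG:GF = 1/3:2/3]
   → G = (13, -32/3)
3. D_x = 38  [AF ∥ DE ∩ FE ∥ AD]
4. D_y = -40  [AF ∥ DE ∩ FE ∥ AD]
   → D = (38, -40)

D = (38, -40)
G = (13, -32/3)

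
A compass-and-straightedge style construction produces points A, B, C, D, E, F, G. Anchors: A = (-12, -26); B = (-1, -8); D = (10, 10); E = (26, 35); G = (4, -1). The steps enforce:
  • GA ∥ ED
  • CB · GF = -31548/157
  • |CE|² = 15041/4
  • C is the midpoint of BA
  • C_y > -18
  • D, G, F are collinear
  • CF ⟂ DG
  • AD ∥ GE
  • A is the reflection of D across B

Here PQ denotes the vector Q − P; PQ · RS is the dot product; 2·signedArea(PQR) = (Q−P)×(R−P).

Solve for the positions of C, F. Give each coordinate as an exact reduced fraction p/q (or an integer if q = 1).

1. C_x = -13/2  [C is the midpoint of BA]
2. C_y = -17  [C is the midpoint of BA]
   → C = (-13/2, -17)
3. F_x = -806/157  [D, G, F are collinear ∩ CF ⟂ DG]
4. F_y = -2786/157  [D, G, F are collinear ∩ CF ⟂ DG]
   → F = (-806/157, -2786/157)

C = (-13/2, -17)
F = (-806/157, -2786/157)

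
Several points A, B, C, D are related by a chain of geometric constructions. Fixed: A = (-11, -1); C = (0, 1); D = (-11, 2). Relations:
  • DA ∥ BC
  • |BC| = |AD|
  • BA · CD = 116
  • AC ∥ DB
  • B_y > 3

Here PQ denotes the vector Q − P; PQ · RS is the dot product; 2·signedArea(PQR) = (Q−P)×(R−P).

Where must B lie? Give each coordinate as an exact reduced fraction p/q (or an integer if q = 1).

B = (0, 4)

1. B_x = 0  [DA ∥ BC ∩ AC ∥ DB]
2. B_y = 4  [DA ∥ BC ∩ AC ∥ DB]
   → B = (0, 4)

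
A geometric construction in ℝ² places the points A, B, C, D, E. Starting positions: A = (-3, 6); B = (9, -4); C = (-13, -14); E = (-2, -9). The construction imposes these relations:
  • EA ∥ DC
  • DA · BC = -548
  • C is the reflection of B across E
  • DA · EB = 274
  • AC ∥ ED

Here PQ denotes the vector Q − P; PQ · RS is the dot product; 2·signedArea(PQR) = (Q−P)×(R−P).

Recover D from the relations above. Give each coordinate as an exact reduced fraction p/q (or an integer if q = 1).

1. D_x = -12  [EA ∥ DC ∩ AC ∥ ED]
2. D_y = -29  [EA ∥ DC ∩ AC ∥ ED]
   → D = (-12, -29)

D = (-12, -29)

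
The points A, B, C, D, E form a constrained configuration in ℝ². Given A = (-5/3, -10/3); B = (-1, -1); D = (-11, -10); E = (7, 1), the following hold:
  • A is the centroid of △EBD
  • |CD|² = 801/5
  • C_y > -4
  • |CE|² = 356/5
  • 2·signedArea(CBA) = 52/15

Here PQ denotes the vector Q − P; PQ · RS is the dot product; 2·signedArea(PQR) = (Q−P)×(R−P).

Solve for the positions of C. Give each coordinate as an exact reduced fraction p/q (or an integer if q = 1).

1. C_x = -1/5  [line 7/3·x + -2/3·y + -9/5 = 0 ∩ |CD|² = 801/5]
2. C_y = -17/5  [line 7/3·x + -2/3·y + -9/5 = 0 ∩ |CD|² = 801/5]
   → C = (-1/5, -17/5)

C = (-1/5, -17/5)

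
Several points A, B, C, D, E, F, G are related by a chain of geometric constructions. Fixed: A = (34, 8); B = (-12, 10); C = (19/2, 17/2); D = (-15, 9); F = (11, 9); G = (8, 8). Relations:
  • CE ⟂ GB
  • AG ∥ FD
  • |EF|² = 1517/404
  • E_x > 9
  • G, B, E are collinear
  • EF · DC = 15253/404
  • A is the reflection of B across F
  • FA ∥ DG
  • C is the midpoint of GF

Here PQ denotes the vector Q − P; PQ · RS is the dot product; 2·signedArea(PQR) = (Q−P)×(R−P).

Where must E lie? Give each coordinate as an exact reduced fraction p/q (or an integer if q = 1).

1. E_x = 953/101  [G, B, E are collinear ∩ CE ⟂ GB]
2. E_y = 1587/202  [G, B, E are collinear ∩ CE ⟂ GB]
   → E = (953/101, 1587/202)

E = (953/101, 1587/202)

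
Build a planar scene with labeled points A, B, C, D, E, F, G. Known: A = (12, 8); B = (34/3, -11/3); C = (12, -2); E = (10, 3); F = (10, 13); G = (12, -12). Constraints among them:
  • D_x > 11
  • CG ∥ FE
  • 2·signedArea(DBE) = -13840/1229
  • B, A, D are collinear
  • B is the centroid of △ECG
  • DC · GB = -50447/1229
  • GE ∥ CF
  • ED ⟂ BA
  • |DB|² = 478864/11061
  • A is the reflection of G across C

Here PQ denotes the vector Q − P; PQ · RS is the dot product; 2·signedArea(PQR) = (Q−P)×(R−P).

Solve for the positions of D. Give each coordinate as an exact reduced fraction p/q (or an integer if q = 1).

1. D_x = 14390/1229  [B, A, D are collinear ∩ ED ⟂ BA]
2. D_y = 3567/1229  [B, A, D are collinear ∩ ED ⟂ BA]
   → D = (14390/1229, 3567/1229)

D = (14390/1229, 3567/1229)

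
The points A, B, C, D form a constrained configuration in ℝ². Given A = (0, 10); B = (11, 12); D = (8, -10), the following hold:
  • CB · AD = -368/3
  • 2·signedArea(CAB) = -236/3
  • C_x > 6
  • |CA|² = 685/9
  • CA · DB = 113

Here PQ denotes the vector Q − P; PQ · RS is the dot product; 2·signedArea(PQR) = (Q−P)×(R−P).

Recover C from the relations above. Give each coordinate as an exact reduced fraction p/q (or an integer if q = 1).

C = (19/3, 4)

1. C_x = 19/3  [CB · AD = -368/3 ∩ CA · DB = 113]
2. C_y = 4  [CB · AD = -368/3 ∩ CA · DB = 113]
   → C = (19/3, 4)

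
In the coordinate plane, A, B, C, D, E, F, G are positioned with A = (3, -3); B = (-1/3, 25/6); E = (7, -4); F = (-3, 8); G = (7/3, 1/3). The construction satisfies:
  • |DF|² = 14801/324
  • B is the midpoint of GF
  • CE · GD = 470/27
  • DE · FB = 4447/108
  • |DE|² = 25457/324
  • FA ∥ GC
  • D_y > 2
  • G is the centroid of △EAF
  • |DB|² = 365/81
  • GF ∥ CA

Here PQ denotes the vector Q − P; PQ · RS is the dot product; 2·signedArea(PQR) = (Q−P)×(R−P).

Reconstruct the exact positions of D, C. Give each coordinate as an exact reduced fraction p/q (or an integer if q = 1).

C = (25/3, -32/3)
D = (11/9, 49/18)

1. C_x = 25/3  [GF ∥ CA ∩ FA ∥ GC]
2. C_y = -32/3  [GF ∥ CA ∩ FA ∥ GC]
   → C = (25/3, -32/3)
3. D_x = 11/9  [DE · FB = 4447/108 ∩ CE · GD = 470/27]
4. D_y = 49/18  [DE · FB = 4447/108 ∩ CE · GD = 470/27]
   → D = (11/9, 49/18)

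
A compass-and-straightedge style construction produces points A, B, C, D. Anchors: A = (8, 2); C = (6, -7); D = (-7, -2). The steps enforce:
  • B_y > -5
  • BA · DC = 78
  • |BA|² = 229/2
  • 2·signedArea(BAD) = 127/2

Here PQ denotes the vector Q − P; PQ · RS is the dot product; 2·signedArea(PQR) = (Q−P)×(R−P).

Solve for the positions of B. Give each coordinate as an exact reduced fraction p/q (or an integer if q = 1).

B = (-1/2, -9/2)

1. B_x = -1/2  [2·signedArea(BAD) = 127/2 ∩ BA · DC = 78]
2. B_y = -9/2  [2·signedArea(BAD) = 127/2 ∩ BA · DC = 78]
   → B = (-1/2, -9/2)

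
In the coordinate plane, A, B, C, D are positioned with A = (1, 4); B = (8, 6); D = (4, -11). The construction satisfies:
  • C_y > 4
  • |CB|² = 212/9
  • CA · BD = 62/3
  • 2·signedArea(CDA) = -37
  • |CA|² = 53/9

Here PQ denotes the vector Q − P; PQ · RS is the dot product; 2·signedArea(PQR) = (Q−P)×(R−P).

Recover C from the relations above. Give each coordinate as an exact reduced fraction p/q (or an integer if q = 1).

C = (10/3, 14/3)

1. C_x = 10/3  [CA · BD = 62/3 ∩ 2·signedArea(CDA) = -37]
2. C_y = 14/3  [CA · BD = 62/3 ∩ 2·signedArea(CDA) = -37]
   → C = (10/3, 14/3)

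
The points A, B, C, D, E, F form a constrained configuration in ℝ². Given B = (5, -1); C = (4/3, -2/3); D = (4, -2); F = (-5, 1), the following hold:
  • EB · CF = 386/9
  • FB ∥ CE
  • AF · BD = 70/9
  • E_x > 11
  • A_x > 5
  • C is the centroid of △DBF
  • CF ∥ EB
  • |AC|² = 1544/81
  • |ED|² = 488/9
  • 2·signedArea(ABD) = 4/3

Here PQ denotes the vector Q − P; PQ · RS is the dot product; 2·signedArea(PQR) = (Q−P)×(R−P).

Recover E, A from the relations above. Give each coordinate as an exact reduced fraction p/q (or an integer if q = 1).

1. E_x = 34/3  [CF ∥ EB ∩ FB ∥ CE]
2. E_y = -8/3  [CF ∥ EB ∩ FB ∥ CE]
   → E = (34/3, -8/3)
3. A_x = 50/9  [2·signedArea(ABD) = 4/3 ∩ AF · BD = 70/9]
4. A_y = -16/9  [2·signedArea(ABD) = 4/3 ∩ AF · BD = 70/9]
   → A = (50/9, -16/9)

A = (50/9, -16/9)
E = (34/3, -8/3)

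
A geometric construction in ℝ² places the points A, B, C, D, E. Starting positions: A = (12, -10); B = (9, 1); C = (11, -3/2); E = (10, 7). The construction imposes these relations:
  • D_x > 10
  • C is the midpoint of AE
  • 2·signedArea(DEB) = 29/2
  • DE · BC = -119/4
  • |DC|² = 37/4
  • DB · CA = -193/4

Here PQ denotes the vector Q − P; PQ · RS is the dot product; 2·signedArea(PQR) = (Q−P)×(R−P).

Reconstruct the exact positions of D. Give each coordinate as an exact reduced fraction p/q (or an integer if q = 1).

1. D_x = 21/2  [DE · BC = -119/4 ∩ 2·signedArea(DEB) = 29/2]
2. D_y = -9/2  [DE · BC = -119/4 ∩ 2·signedArea(DEB) = 29/2]
   → D = (21/2, -9/2)

D = (21/2, -9/2)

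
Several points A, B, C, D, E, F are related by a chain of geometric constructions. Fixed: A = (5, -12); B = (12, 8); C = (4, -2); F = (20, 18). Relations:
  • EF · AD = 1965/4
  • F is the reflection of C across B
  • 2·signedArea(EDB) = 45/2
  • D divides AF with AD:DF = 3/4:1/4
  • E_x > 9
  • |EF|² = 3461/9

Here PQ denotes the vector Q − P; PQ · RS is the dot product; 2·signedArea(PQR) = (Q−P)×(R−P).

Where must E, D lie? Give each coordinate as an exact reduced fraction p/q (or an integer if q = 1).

1. D_x = 65/4  [D divides AF with AD:DF = 3/4:1/4]
2. D_y = 21/2  [D divides AF with AD:DF = 3/4:1/4]
   → D = (65/4, 21/2)
3. E_x = 29/3  [2·signedArea(EDB) = 45/2 ∩ EF · AD = 1965/4]
4. E_y = 4/3  [2·signedArea(EDB) = 45/2 ∩ EF · AD = 1965/4]
   → E = (29/3, 4/3)

D = (65/4, 21/2)
E = (29/3, 4/3)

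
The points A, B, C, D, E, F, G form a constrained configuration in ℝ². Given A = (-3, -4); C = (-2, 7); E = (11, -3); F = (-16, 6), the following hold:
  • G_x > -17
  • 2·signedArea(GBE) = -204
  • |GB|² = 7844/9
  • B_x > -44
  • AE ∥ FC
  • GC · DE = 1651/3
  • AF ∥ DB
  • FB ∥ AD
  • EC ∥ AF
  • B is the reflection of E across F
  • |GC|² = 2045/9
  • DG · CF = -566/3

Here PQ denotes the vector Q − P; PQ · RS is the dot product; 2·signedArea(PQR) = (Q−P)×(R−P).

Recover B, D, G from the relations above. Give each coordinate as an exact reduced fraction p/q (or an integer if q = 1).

B = (-43, 15)
D = (-30, 5)
G = (-49/3, 7/3)

1. B_x = -43  [B is the reflection of E across F]
2. B_y = 15  [B is the reflection of E across F]
   → B = (-43, 15)
3. D_x = -30  [AF ∥ DB ∩ FB ∥ AD]
4. D_y = 5  [AF ∥ DB ∩ FB ∥ AD]
   → D = (-30, 5)
5. G_x = -49/3  [GC · DE = 1651/3 ∩ DG · CF = -566/3]
6. G_y = 7/3  [GC · DE = 1651/3 ∩ DG · CF = -566/3]
   → G = (-49/3, 7/3)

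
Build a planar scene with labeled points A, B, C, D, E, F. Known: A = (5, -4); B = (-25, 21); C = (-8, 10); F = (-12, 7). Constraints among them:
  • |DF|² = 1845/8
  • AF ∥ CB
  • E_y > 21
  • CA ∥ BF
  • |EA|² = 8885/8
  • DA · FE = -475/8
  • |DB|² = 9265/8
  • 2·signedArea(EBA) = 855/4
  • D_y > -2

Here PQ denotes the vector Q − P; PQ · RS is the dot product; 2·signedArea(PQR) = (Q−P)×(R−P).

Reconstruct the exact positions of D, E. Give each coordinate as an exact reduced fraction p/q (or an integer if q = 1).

1. E_x = -67/4  [line 25·x + 30·y + -875/4 = 0 ∩ |EA|² = 8885/8]
2. E_y = 85/4  [line 25·x + 30·y + -875/4 = 0 ∩ |EA|² = 8885/8]
   → E = (-67/4, 85/4)
3. D_x = 3/4  [line 19/4·x + -57/4·y + -171/8 = 0 ∩ |DB|² = 9265/8]
4. D_y = -5/4  [line 19/4·x + -57/4·y + -171/8 = 0 ∩ |DB|² = 9265/8]
   → D = (3/4, -5/4)

D = (3/4, -5/4)
E = (-67/4, 85/4)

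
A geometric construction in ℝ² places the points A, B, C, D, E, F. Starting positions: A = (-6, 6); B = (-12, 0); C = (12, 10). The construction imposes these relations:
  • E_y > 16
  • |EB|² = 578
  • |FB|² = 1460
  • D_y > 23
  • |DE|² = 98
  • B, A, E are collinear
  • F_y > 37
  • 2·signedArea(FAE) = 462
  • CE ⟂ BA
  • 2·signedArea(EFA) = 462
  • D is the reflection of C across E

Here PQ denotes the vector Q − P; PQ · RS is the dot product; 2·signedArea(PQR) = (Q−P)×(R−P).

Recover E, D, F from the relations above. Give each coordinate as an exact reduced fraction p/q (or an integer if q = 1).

D = (-2, 24)
E = (5, 17)
F = (-16, 38)

1. E_x = 5  [B, A, E are collinear ∩ CE ⟂ BA]
2. E_y = 17  [B, A, E are collinear ∩ CE ⟂ BA]
   → E = (5, 17)
3. D_x = -2  [D is the reflection of C across E]
4. D_y = 24  [D is the reflection of C across E]
   → D = (-2, 24)
5. F_x = -16  [line -11·x + 11·y + -594 = 0 ∩ |FB|² = 1460]
6. F_y = 38  [line -11·x + 11·y + -594 = 0 ∩ |FB|² = 1460]
   → F = (-16, 38)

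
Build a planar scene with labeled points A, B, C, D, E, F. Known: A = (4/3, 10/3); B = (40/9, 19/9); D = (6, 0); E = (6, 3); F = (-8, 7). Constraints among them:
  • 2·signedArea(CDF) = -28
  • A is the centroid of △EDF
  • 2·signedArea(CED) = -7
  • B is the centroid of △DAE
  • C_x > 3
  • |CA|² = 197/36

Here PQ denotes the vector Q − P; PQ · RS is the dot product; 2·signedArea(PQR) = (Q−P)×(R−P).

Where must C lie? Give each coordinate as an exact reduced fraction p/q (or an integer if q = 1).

1. C_x = 11/3  [2·signedArea(CED) = -7 ∩ 2·signedArea(CDF) = -28]
2. C_y = 19/6  [2·signedArea(CED) = -7 ∩ 2·signedArea(CDF) = -28]
   → C = (11/3, 19/6)

C = (11/3, 19/6)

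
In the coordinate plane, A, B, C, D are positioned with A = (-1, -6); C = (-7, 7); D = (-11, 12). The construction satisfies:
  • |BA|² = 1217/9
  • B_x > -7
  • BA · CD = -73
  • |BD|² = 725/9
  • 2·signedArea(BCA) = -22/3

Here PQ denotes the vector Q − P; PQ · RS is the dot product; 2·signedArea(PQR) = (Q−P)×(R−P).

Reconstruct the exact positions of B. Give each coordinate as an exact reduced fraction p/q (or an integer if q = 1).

1. B_x = -19/3  [BA · CD = -73 ∩ 2·signedArea(BCA) = -22/3]
2. B_y = 13/3  [BA · CD = -73 ∩ 2·signedArea(BCA) = -22/3]
   → B = (-19/3, 13/3)

B = (-19/3, 13/3)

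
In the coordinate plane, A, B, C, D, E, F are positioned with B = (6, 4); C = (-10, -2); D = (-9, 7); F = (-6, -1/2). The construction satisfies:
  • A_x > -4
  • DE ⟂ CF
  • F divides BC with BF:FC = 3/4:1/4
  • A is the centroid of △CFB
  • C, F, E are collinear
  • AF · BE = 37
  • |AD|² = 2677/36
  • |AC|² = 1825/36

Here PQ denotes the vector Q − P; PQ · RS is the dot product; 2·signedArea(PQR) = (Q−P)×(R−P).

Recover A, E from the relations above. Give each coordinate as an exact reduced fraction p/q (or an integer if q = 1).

1. A_x = -10/3  [A is the centroid of △CFB]
2. A_y = 1/2  [A is the centroid of △CFB]
   → A = (-10/3, 1/2)
3. E_x = -450/73  [C, F, E are collinear ∩ DE ⟂ CF]
4. E_y = -41/73  [C, F, E are collinear ∩ DE ⟂ CF]
   → E = (-450/73, -41/73)

A = (-10/3, 1/2)
E = (-450/73, -41/73)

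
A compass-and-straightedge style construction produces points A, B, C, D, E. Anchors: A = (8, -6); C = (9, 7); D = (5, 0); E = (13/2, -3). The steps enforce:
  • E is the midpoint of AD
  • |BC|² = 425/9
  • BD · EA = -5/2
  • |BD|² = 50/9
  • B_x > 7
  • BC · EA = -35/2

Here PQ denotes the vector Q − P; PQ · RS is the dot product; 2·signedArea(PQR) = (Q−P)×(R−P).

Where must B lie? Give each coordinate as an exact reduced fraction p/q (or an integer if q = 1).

B = (22/3, 1/3)

1. B_x = 22/3  [line -3/2·x + 3·y + 10 = 0 ∩ |BD|² = 50/9]
2. B_y = 1/3  [line -3/2·x + 3·y + 10 = 0 ∩ |BD|² = 50/9]
   → B = (22/3, 1/3)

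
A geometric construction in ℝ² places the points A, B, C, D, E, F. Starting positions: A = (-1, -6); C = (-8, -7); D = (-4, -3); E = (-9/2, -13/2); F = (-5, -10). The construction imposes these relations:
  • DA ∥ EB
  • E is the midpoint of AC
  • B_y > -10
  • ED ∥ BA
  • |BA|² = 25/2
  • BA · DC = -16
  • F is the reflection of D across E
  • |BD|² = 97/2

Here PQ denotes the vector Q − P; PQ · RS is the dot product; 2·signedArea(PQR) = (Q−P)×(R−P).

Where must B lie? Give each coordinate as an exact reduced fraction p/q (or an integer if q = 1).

B = (-3/2, -19/2)

1. B_x = -3/2  [ED ∥ BA ∩ DA ∥ EB]
2. B_y = -19/2  [ED ∥ BA ∩ DA ∥ EB]
   → B = (-3/2, -19/2)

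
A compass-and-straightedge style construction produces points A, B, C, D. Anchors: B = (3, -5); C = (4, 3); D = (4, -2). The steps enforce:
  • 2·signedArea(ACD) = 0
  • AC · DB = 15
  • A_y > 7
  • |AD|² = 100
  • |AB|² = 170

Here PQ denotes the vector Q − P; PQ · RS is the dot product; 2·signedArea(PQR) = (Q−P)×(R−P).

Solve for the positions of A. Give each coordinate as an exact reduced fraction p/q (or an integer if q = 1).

A = (4, 8)

1. A_x = 4  [2·signedArea(ACD) = 0 ∩ AC · DB = 15]
2. A_y = 8  [2·signedArea(ACD) = 0 ∩ AC · DB = 15]
   → A = (4, 8)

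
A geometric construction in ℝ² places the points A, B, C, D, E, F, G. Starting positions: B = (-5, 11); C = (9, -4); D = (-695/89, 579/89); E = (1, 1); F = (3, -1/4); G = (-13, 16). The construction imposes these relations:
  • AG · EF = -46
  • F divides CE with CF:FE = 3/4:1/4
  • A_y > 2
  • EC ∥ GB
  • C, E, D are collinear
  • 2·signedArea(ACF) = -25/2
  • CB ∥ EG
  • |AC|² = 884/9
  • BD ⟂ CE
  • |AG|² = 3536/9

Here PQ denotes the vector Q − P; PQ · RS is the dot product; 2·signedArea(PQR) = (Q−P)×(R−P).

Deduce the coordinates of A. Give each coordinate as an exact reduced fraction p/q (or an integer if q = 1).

1. A_x = 5/3  [AG · EF = -46 ∩ 2·signedArea(ACF) = -25/2]
2. A_y = 8/3  [AG · EF = -46 ∩ 2·signedArea(ACF) = -25/2]
   → A = (5/3, 8/3)

A = (5/3, 8/3)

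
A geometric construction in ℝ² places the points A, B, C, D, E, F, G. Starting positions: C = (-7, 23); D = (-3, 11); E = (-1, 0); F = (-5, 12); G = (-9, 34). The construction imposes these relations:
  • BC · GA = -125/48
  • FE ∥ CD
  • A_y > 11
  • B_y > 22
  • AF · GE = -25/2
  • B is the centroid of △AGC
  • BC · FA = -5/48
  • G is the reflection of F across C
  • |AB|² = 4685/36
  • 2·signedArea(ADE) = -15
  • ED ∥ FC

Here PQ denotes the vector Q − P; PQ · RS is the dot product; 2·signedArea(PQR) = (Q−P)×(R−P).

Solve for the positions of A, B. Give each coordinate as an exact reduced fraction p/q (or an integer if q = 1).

1. A_x = -9/2  [AF · GE = -25/2 ∩ 2·signedArea(ADE) = -15]
2. A_y = 47/4  [AF · GE = -25/2 ∩ 2·signedArea(ADE) = -15]
   → A = (-9/2, 47/4)
3. B_x = -41/6  [B is the centroid of △AGC]
4. B_y = 275/12  [B is the centroid of △AGC]
   → B = (-41/6, 275/12)

A = (-9/2, 47/4)
B = (-41/6, 275/12)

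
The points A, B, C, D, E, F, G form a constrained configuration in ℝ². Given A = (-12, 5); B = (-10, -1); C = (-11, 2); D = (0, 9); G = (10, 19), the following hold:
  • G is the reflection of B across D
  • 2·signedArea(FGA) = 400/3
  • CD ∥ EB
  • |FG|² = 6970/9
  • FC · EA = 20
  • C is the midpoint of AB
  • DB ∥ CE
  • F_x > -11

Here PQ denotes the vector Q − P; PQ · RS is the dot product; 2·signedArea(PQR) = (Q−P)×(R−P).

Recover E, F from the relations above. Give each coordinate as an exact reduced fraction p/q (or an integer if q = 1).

1. E_x = -21  [CD ∥ EB ∩ DB ∥ CE]
2. E_y = -8  [CD ∥ EB ∩ DB ∥ CE]
   → E = (-21, -8)
3. F_x = -31/3  [FC · EA = 20 ∩ 2·signedArea(FGA) = 400/3]
4. F_y = 0  [FC · EA = 20 ∩ 2·signedArea(FGA) = 400/3]
   → F = (-31/3, 0)

E = (-21, -8)
F = (-31/3, 0)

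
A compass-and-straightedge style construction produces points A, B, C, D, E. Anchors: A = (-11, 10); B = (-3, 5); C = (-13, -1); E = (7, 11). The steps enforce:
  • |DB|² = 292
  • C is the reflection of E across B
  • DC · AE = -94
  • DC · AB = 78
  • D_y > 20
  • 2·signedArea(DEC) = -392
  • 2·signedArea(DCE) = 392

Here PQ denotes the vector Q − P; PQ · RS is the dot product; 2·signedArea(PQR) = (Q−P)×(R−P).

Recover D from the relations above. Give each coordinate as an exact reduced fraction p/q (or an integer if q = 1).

D = (-9, 21)

1. D_x = -9  [2·signedArea(DCE) = 392 ∩ DC · AB = 78]
2. D_y = 21  [2·signedArea(DCE) = 392 ∩ DC · AB = 78]
   → D = (-9, 21)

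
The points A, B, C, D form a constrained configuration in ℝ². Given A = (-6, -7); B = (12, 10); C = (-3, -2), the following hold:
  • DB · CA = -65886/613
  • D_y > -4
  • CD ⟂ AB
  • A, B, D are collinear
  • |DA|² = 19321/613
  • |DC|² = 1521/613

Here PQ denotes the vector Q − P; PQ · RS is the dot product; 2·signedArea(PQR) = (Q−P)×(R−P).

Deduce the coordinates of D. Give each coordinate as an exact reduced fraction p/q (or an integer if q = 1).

1. D_x = -1176/613  [A, B, D are collinear ∩ CD ⟂ AB]
2. D_y = -1928/613  [A, B, D are collinear ∩ CD ⟂ AB]
   → D = (-1176/613, -1928/613)

D = (-1176/613, -1928/613)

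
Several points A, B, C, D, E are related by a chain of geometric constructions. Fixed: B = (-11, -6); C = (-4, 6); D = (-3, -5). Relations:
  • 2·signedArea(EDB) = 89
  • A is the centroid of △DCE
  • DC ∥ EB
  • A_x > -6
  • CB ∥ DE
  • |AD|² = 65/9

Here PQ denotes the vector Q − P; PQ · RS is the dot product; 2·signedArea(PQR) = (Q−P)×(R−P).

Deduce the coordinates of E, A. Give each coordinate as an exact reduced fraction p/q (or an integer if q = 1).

A = (-17/3, -16/3)
E = (-10, -17)

1. E_x = -10  [DC ∥ EB ∩ CB ∥ DE]
2. E_y = -17  [DC ∥ EB ∩ CB ∥ DE]
   → E = (-10, -17)
3. A_x = -17/3  [A is the centroid of △DCE]
4. A_y = -16/3  [A is the centroid of △DCE]
   → A = (-17/3, -16/3)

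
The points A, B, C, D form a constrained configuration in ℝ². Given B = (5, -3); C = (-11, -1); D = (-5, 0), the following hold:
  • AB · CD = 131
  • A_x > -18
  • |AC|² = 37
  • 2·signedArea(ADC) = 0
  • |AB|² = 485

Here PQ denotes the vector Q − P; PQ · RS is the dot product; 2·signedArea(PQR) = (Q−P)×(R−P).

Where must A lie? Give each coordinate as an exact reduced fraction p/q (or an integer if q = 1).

1. A_x = -17  [2·signedArea(ADC) = 0 ∩ AB · CD = 131]
2. A_y = -2  [2·signedArea(ADC) = 0 ∩ AB · CD = 131]
   → A = (-17, -2)

A = (-17, -2)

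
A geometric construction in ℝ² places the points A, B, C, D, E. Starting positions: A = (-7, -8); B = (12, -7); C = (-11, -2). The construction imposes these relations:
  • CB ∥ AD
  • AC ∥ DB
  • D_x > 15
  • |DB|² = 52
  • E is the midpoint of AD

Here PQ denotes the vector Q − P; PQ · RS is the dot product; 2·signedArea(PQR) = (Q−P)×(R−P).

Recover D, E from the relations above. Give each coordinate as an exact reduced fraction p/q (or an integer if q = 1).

D = (16, -13)
E = (9/2, -21/2)

1. D_x = 16  [AC ∥ DB ∩ CB ∥ AD]
2. D_y = -13  [AC ∥ DB ∩ CB ∥ AD]
   → D = (16, -13)
3. E_x = 9/2  [E is the midpoint of AD]
4. E_y = -21/2  [E is the midpoint of AD]
   → E = (9/2, -21/2)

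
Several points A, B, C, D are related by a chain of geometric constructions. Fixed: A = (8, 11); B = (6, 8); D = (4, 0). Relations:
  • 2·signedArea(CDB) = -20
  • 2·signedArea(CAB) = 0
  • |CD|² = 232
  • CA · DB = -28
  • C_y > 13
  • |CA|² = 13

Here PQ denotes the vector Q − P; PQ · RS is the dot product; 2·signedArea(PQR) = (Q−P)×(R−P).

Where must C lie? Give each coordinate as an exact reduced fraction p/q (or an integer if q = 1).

C = (10, 14)

1. C_x = 10  [2·signedArea(CAB) = 0 ∩ 2·signedArea(CDB) = -20]
2. C_y = 14  [2·signedArea(CAB) = 0 ∩ 2·signedArea(CDB) = -20]
   → C = (10, 14)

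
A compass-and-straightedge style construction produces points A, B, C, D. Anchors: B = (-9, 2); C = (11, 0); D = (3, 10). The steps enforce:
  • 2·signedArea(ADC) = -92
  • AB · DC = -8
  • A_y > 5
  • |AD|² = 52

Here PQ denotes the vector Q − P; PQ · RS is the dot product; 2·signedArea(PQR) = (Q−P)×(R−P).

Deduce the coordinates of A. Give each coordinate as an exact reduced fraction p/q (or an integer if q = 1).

A = (-3, 6)

1. A_x = -3  [2·signedArea(ADC) = -92 ∩ AB · DC = -8]
2. A_y = 6  [2·signedArea(ADC) = -92 ∩ AB · DC = -8]
   → A = (-3, 6)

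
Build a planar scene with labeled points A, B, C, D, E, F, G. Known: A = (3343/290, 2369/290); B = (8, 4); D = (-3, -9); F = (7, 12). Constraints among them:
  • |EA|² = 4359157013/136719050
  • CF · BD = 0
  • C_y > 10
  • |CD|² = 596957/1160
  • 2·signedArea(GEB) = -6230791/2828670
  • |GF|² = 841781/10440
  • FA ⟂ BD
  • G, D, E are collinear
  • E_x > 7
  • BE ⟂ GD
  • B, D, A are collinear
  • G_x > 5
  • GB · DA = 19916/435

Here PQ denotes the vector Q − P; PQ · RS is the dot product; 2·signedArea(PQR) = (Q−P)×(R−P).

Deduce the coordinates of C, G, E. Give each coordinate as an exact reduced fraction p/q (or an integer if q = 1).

1. C_x = 5373/580  [line 11·x + 13·y + -233 = 0 ∩ |CD|² = 596957/1160]
2. C_y = 5849/580  [line 11·x + 13·y + -233 = 0 ∩ |CD|² = 596957/1160]
   → C = (5373/580, 5849/580)
3. G_x = 10319/1740  [line -4213/290·x + -4979/290·y + 60514/435 = 0 ∩ |GF|² = 841781/10440]
4. G_y = 1789/580  [line -4213/290·x + -4979/290·y + 60514/435 = 0 ∩ |GF|² = 841781/10440]
   → G = (10319/1740, 1789/580)
5. E_x = 16734073/2357225  [2·signedArea(GEB) = -6230791/2828670 ∩ G, D, E are collinear]
6. E_y = 10998339/2357225  [2·signedArea(GEB) = -6230791/2828670 ∩ G, D, E are collinear]
   → E = (16734073/2357225, 10998339/2357225)

C = (5373/580, 5849/580)
E = (16734073/2357225, 10998339/2357225)
G = (10319/1740, 1789/580)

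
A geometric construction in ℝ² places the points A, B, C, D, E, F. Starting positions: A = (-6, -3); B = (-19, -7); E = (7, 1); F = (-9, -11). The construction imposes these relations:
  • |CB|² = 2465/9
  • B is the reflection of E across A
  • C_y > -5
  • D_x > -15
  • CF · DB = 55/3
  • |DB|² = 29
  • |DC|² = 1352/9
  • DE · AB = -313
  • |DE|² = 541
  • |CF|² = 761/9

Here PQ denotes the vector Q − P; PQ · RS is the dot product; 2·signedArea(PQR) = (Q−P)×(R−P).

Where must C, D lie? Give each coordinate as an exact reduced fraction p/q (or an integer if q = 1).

1. D_x = -14  [line 13·x + 4·y + 218 = 0 ∩ |DE|² = 541]
2. D_y = -9  [line 13·x + 4·y + 218 = 0 ∩ |DE|² = 541]
   → D = (-14, -9)
3. C_x = -8/3  [line 5·x + -2·y + 14/3 = 0 ∩ |CF|² = 761/9]
4. C_y = -13/3  [line 5·x + -2·y + 14/3 = 0 ∩ |CF|² = 761/9]
   → C = (-8/3, -13/3)

C = (-8/3, -13/3)
D = (-14, -9)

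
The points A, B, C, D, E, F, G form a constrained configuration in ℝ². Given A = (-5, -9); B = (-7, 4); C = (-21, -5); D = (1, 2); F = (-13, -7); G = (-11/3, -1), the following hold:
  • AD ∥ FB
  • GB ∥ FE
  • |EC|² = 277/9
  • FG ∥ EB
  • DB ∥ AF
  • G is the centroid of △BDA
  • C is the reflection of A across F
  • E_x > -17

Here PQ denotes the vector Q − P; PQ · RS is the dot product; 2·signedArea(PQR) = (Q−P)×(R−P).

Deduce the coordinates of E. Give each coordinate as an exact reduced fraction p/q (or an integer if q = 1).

E = (-49/3, -2)

1. E_x = -49/3  [FG ∥ EB ∩ GB ∥ FE]
2. E_y = -2  [FG ∥ EB ∩ GB ∥ FE]
   → E = (-49/3, -2)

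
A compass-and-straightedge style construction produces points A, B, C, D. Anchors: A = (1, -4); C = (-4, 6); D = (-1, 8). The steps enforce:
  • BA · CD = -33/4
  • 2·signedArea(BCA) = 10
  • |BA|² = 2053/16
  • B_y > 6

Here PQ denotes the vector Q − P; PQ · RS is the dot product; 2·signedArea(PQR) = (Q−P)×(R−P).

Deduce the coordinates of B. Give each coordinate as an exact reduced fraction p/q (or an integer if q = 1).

1. B_x = -13/4  [2·signedArea(BCA) = 10 ∩ BA · CD = -33/4]
2. B_y = 13/2  [2·signedArea(BCA) = 10 ∩ BA · CD = -33/4]
   → B = (-13/4, 13/2)

B = (-13/4, 13/2)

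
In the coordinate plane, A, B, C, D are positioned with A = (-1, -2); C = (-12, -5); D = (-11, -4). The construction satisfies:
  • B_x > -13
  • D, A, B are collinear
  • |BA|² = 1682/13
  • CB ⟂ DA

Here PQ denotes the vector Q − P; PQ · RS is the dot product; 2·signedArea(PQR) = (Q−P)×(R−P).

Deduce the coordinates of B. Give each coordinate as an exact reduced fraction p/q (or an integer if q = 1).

1. B_x = -158/13  [D, A, B are collinear ∩ CB ⟂ DA]
2. B_y = -55/13  [D, A, B are collinear ∩ CB ⟂ DA]
   → B = (-158/13, -55/13)

B = (-158/13, -55/13)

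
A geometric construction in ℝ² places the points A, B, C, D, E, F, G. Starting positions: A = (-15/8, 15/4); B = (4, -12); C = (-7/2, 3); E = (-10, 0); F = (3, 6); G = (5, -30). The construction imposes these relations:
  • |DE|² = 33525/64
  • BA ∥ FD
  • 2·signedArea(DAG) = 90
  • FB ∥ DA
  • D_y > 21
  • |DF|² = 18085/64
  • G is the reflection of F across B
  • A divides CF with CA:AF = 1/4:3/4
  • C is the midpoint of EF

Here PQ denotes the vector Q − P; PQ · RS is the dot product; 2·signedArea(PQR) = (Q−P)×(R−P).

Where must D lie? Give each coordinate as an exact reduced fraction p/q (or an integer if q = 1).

D = (-23/8, 87/4)

1. D_x = -23/8  [FB ∥ DA ∩ BA ∥ FD]
2. D_y = 87/4  [FB ∥ DA ∩ BA ∥ FD]
   → D = (-23/8, 87/4)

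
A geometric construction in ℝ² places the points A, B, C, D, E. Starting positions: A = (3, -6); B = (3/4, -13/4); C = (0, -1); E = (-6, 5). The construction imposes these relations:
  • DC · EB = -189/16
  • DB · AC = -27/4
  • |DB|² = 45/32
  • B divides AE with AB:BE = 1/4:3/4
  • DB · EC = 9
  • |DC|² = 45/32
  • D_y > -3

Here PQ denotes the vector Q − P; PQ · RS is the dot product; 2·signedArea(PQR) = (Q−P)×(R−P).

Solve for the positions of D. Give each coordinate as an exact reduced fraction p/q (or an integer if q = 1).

D = (3/8, -17/8)

1. D_x = 3/8  [DB · AC = -27/4 ∩ DC · EB = -189/16]
2. D_y = -17/8  [DB · AC = -27/4 ∩ DC · EB = -189/16]
   → D = (3/8, -17/8)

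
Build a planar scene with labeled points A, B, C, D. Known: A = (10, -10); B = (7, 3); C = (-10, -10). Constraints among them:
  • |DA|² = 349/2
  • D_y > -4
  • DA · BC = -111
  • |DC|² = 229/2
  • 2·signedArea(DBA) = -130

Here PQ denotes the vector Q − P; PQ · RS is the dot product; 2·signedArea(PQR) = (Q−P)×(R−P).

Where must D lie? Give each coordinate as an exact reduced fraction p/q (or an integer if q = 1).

1. D_x = -3/2  [2·signedArea(DBA) = -130 ∩ DA · BC = -111]
2. D_y = -7/2  [2·signedArea(DBA) = -130 ∩ DA · BC = -111]
   → D = (-3/2, -7/2)

D = (-3/2, -7/2)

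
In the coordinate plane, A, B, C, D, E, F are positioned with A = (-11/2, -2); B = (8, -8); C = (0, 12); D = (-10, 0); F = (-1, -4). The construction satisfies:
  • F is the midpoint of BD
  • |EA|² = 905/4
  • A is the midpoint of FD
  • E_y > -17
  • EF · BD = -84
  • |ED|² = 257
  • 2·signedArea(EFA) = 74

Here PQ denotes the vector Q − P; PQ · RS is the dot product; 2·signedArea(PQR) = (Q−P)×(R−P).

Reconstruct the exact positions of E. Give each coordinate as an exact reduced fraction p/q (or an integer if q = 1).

E = (-11, -16)

1. E_x = -11  [2·signedArea(EFA) = 74 ∩ EF · BD = -84]
2. E_y = -16  [2·signedArea(EFA) = 74 ∩ EF · BD = -84]
   → E = (-11, -16)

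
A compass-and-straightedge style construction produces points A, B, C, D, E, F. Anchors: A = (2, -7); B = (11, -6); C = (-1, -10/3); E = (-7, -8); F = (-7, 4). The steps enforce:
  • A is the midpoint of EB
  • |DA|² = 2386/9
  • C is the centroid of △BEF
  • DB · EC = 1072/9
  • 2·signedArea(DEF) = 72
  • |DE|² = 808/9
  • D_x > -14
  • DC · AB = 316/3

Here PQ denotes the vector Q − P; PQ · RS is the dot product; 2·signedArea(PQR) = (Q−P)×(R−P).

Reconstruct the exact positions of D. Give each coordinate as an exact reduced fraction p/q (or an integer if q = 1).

1. D_x = -13  [DB · EC = 1072/9 ∩ 2·signedArea(DEF) = 72]
2. D_y = -2/3  [DB · EC = 1072/9 ∩ 2·signedArea(DEF) = 72]
   → D = (-13, -2/3)

D = (-13, -2/3)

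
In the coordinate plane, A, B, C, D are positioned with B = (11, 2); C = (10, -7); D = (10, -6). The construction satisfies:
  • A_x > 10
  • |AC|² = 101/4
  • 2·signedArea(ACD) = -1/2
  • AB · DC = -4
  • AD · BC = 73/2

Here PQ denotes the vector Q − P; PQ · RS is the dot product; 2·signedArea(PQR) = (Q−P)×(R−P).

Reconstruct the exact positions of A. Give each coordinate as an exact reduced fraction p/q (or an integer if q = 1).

1. A_x = 21/2  [AD · BC = 73/2 ∩ 2·signedArea(ACD) = -1/2]
2. A_y = -2  [AD · BC = 73/2 ∩ 2·signedArea(ACD) = -1/2]
   → A = (21/2, -2)

A = (21/2, -2)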